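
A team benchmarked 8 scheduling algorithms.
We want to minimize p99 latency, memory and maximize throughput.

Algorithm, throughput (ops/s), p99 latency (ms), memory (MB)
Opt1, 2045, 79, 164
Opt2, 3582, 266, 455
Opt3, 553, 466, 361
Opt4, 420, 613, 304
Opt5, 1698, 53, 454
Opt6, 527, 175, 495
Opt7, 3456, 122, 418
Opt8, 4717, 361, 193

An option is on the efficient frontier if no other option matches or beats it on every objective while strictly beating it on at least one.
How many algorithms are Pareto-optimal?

5

Opt1: not dominated (best memory).
Opt2: not dominated.
Opt3: dominated by Opt1 (throughput 2045≥553, p99 latency 79≤466, memory 164≤361).
Opt4: dominated by Opt1 (throughput 2045≥420, p99 latency 79≤613, memory 164≤304).
Opt5: not dominated (best p99 latency).
Opt6: dominated by Opt1 (throughput 2045≥527, p99 latency 79≤175, memory 164≤495).
Opt7: not dominated.
Opt8: not dominated (best throughput).
Pareto-optimal: Opt1, Opt2, Opt5, Opt7, Opt8 → 5.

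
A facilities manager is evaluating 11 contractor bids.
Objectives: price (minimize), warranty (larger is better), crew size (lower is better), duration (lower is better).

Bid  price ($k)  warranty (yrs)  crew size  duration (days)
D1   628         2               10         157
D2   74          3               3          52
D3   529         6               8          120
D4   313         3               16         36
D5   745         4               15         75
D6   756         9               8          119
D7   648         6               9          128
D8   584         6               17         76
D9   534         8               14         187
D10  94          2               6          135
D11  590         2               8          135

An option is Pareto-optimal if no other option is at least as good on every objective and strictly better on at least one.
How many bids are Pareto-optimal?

7

D1: dominated by D2 (price 74≤628, warranty 3≥2, crew size 3≤10, duration 52≤157).
D2: not dominated (best price).
D3: not dominated.
D4: not dominated (best duration).
D5: not dominated.
D6: not dominated (best warranty).
D7: dominated by D3 (price 529≤648, warranty 6≥6, crew size 8≤9, duration 120≤128).
D8: not dominated.
D9: not dominated.
D10: dominated by D2 (price 74≤94, warranty 3≥2, crew size 3≤6, duration 52≤135).
D11: dominated by D2 (price 74≤590, warranty 3≥2, crew size 3≤8, duration 52≤135).
Pareto-optimal: D2, D3, D4, D5, D6, D8, D9 → 7.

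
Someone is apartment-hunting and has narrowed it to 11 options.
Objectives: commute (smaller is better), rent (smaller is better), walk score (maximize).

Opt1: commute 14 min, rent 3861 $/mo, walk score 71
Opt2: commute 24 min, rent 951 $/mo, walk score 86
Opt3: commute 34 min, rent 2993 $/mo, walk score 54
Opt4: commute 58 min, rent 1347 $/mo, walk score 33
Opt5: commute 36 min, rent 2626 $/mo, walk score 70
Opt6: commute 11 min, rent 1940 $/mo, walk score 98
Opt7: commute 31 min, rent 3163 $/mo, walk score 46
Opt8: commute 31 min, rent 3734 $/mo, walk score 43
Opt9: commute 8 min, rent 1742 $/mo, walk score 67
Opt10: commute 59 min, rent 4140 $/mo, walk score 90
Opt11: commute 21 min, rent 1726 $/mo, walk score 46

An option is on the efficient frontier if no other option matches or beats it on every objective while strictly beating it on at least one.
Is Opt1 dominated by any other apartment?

Opt6 vs Opt1: commute 11≤14, rent 1940≤3861, walk score 98≥71 — Opt6 is at least as good on every objective and strictly better on at least one, so Opt6 dominates Opt1.

Yes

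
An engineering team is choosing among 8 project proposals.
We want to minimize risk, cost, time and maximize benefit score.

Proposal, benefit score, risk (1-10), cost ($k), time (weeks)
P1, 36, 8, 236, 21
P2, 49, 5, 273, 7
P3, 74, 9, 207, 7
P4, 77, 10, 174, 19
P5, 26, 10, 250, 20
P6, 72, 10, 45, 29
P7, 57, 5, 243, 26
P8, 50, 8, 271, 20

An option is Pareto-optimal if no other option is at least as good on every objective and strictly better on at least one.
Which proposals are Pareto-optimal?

P1, P2, P3, P4, P6, P7, P8

P1: not dominated.
P2: not dominated.
P3: not dominated.
P4: not dominated (best benefit score).
P5: dominated by P3 (benefit score 74≥26, risk 9≤10, cost 207≤250, time 7≤20).
P6: not dominated (best cost).
P7: not dominated.
P8: not dominated.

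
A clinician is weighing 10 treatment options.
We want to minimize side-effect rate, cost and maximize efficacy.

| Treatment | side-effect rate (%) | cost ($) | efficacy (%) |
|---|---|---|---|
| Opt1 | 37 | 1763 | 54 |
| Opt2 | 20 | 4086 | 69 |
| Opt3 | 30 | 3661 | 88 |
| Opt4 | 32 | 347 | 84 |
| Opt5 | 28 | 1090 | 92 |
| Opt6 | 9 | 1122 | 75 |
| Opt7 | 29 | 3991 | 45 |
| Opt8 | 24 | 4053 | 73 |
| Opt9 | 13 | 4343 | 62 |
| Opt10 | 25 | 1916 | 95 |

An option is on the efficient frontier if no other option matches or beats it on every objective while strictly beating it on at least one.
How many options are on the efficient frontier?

4

Opt1: dominated by Opt4 (side-effect rate 32≤37, cost 347≤1763, efficacy 84≥54).
Opt2: dominated by Opt6 (side-effect rate 9≤20, cost 1122≤4086, efficacy 75≥69).
Opt3: dominated by Opt5 (side-effect rate 28≤30, cost 1090≤3661, efficacy 92≥88).
Opt4: not dominated (best cost).
Opt5: not dominated.
Opt6: not dominated (best side-effect rate).
Opt7: dominated by Opt5 (side-effect rate 28≤29, cost 1090≤3991, efficacy 92≥45).
Opt8: dominated by Opt6 (side-effect rate 9≤24, cost 1122≤4053, efficacy 75≥73).
Opt9: dominated by Opt6 (side-effect rate 9≤13, cost 1122≤4343, efficacy 75≥62).
Opt10: not dominated (best efficacy).
Pareto-optimal: Opt4, Opt5, Opt6, Opt10 → 4.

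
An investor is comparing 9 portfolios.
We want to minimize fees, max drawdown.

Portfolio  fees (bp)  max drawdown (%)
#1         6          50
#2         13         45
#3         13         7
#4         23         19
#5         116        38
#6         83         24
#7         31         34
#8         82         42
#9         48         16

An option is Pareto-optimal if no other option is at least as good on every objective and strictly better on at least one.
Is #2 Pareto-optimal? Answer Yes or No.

No

#3 vs #2: fees 13≤13, max drawdown 7≤45 — #3 is at least as good on every objective and strictly better on at least one, so #3 dominates #2.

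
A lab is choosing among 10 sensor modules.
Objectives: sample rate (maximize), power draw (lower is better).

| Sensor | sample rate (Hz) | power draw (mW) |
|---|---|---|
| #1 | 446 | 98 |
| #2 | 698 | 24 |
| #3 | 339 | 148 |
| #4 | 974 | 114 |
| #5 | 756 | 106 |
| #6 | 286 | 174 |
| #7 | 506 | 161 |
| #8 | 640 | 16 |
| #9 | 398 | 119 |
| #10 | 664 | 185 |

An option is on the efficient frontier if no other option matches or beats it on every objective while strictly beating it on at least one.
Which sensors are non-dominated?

#2, #4, #5, #8

#1: dominated by #2 (sample rate 698≥446, power draw 24≤98).
#2: not dominated.
#3: dominated by #1 (sample rate 446≥339, power draw 98≤148).
#4: not dominated (best sample rate).
#5: not dominated.
#6: dominated by #1 (sample rate 446≥286, power draw 98≤174).
#7: dominated by #2 (sample rate 698≥506, power draw 24≤161).
#8: not dominated (best power draw).
#9: dominated by #1 (sample rate 446≥398, power draw 98≤119).
#10: dominated by #2 (sample rate 698≥664, power draw 24≤185).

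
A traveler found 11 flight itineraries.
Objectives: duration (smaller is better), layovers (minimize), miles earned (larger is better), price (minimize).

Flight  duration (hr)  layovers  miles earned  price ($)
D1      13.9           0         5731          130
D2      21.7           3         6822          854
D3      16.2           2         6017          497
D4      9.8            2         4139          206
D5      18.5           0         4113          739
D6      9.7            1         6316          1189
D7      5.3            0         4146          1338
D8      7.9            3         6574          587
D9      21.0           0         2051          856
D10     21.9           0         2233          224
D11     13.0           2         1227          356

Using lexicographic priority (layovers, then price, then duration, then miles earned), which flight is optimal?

First minimize layovers: best is 0, kept {D1, D5, D7, D9, D10}.
Then minimize price: best is 130, kept {D1}.

D1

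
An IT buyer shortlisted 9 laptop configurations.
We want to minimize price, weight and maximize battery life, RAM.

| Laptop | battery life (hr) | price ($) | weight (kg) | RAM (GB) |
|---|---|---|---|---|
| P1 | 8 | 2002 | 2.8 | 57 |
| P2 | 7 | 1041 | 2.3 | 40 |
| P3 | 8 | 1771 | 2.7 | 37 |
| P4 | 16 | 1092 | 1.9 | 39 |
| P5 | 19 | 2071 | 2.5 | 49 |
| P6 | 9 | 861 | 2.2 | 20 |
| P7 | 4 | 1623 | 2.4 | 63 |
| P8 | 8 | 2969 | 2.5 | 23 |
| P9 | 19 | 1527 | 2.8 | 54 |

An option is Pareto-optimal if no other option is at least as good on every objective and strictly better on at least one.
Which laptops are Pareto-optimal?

P1, P2, P4, P5, P6, P7, P9

P1: not dominated.
P2: not dominated.
P3: dominated by P4 (battery life 16≥8, price 1092≤1771, weight 1.9≤2.7, RAM 39≥37).
P4: not dominated (best weight).
P5: not dominated.
P6: not dominated (best price).
P7: not dominated (best RAM).
P8: dominated by P4 (battery life 16≥8, price 1092≤2969, weight 1.9≤2.5, RAM 39≥23).
P9: not dominated.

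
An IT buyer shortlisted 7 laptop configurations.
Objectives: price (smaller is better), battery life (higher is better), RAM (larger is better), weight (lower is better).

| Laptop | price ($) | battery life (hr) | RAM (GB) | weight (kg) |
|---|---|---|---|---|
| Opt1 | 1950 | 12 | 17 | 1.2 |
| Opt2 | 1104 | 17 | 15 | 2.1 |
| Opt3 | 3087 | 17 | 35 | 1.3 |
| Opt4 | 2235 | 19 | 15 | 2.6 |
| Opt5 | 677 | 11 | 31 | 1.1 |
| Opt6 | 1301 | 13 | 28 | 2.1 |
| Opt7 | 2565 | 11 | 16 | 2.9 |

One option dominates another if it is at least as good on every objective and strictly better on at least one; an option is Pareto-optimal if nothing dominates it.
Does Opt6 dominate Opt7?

Opt6 vs Opt7: price 1301≤2565, battery life 13≥11, RAM 28≥16, weight 2.1≤2.9 — Opt6 is at least as good on every objective with at least one strict improvement.

Yes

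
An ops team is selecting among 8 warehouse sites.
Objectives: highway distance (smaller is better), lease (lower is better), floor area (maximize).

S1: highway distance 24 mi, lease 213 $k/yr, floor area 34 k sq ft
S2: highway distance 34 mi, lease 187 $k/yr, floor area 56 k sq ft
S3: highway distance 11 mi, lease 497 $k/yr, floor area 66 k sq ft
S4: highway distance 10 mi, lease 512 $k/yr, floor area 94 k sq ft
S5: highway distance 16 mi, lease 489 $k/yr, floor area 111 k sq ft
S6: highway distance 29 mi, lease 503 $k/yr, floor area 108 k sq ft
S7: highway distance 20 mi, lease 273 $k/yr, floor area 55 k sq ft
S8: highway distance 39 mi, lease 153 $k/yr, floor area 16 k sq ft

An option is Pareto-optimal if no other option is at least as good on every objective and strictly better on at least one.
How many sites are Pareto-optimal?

7

S1: not dominated.
S2: not dominated.
S3: not dominated.
S4: not dominated (best highway distance).
S5: not dominated (best floor area).
S6: dominated by S5 (highway distance 16≤29, lease 489≤503, floor area 111≥108).
S7: not dominated.
S8: not dominated (best lease).
Pareto-optimal: S1, S2, S3, S4, S5, S7, S8 → 7.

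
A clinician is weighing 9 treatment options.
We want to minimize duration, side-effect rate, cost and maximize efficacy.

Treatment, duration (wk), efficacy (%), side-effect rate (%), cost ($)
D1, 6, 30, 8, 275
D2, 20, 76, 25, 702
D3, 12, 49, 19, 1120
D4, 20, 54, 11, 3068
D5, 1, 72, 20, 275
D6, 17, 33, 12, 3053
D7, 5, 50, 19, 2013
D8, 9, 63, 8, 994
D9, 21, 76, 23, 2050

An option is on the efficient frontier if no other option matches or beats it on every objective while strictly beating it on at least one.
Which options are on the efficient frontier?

D1, D2, D5, D7, D8, D9

D1: not dominated.
D2: not dominated.
D3: dominated by D8 (duration 9≤12, efficacy 63≥49, side-effect rate 8≤19, cost 994≤1120).
D4: dominated by D8 (duration 9≤20, efficacy 63≥54, side-effect rate 8≤11, cost 994≤3068).
D5: not dominated (best duration).
D6: dominated by D8 (duration 9≤17, efficacy 63≥33, side-effect rate 8≤12, cost 994≤3053).
D7: not dominated.
D8: not dominated.
D9: not dominated.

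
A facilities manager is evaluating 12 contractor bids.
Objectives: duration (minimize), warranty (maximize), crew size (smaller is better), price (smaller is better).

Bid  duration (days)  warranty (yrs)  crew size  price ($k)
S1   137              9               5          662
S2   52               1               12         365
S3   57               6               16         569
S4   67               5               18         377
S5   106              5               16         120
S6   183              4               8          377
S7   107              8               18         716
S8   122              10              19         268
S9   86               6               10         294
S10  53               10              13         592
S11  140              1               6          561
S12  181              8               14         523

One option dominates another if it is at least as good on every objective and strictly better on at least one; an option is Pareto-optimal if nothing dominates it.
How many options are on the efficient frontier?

S1: not dominated (best crew size).
S2: not dominated (best duration).
S3: not dominated.
S4: not dominated.
S5: not dominated (best price).
S6: not dominated.
S7: dominated by S10 (duration 53≤107, warranty 10≥8, crew size 13≤18, price 592≤716).
S8: not dominated.
S9: not dominated.
S10: not dominated.
S11: not dominated.
S12: not dominated.
Pareto-optimal: S1, S2, S3, S4, S5, S6, S8, S9, S10, S11, S12 → 11.

11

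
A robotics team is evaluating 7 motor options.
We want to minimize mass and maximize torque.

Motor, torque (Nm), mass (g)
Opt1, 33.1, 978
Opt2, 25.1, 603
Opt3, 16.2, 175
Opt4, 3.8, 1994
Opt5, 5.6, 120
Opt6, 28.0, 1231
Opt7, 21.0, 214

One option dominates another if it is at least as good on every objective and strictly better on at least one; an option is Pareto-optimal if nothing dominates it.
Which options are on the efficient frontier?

Opt1, Opt2, Opt3, Opt5, Opt7

Opt1: not dominated (best torque).
Opt2: not dominated.
Opt3: not dominated.
Opt4: dominated by Opt1 (torque 33.1≥3.8, mass 978≤1994).
Opt5: not dominated (best mass).
Opt6: dominated by Opt1 (torque 33.1≥28.0, mass 978≤1231).
Opt7: not dominated.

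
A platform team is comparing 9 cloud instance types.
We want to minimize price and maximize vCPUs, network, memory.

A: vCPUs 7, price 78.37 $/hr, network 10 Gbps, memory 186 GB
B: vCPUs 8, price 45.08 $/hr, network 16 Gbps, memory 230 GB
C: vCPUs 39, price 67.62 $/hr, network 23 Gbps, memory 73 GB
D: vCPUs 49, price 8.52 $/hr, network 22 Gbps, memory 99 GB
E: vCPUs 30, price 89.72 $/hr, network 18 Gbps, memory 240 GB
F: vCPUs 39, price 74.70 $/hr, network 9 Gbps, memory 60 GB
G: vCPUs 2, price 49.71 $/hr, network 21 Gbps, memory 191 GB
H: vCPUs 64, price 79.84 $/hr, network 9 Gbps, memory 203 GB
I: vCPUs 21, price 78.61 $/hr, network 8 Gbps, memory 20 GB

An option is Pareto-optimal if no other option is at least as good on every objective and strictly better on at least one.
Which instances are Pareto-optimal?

B, C, D, E, G, H

A: dominated by B (vCPUs 8≥7, price 45.08≤78.37, network 16≥10, memory 230≥186).
B: not dominated.
C: not dominated (best network).
D: not dominated (best price).
E: not dominated (best memory).
F: dominated by C (vCPUs 39≥39, price 67.62≤74.70, network 23≥9, memory 73≥60).
G: not dominated.
H: not dominated (best vCPUs).
I: dominated by C (vCPUs 39≥21, price 67.62≤78.61, network 23≥8, memory 73≥20).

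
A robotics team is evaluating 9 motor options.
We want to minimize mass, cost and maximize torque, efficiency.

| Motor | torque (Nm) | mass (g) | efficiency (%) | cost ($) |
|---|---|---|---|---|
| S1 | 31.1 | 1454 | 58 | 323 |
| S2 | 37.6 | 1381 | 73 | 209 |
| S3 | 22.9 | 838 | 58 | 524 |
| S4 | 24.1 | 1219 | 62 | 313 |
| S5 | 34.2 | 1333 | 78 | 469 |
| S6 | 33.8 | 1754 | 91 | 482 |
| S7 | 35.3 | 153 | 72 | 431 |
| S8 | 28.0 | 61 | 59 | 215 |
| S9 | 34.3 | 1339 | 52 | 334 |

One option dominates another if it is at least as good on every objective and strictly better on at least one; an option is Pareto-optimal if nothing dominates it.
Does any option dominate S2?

No

S1: worse on torque (31.1 vs 37.6).
S3: worse on torque (22.9 vs 37.6).
S4: worse on torque (24.1 vs 37.6).
S5: worse on torque (34.2 vs 37.6).
S6: worse on torque (33.8 vs 37.6).
S7: worse on torque (35.3 vs 37.6).
S8: worse on torque (28.0 vs 37.6).
S9: worse on torque (34.3 vs 37.6).
No option is at least as good as S2 on every objective and strictly better on one.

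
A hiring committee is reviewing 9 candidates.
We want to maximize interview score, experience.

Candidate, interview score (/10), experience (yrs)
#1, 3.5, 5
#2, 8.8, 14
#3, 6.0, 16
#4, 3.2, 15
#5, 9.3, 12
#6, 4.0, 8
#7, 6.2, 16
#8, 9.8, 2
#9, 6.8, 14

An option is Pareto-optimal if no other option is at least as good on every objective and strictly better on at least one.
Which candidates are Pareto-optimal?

#2, #5, #7, #8

#1: dominated by #2 (interview score 8.8≥3.5, experience 14≥5).
#2: not dominated.
#3: dominated by #7 (interview score 6.2≥6.0, experience 16≥16).
#4: dominated by #3 (interview score 6.0≥3.2, experience 16≥15).
#5: not dominated.
#6: dominated by #2 (interview score 8.8≥4.0, experience 14≥8).
#7: not dominated.
#8: not dominated (best interview score).
#9: dominated by #2 (interview score 8.8≥6.8, experience 14≥14).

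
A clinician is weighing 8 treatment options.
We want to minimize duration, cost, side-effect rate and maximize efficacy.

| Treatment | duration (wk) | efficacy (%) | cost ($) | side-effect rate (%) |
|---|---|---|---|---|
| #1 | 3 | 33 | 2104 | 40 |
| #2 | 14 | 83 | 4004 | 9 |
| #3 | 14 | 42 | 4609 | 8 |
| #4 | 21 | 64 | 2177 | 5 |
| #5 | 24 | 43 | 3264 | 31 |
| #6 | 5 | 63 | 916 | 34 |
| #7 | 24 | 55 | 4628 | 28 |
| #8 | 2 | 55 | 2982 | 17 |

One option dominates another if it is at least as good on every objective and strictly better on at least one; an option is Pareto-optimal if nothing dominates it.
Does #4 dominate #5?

#4 vs #5: duration 21≤24, efficacy 64≥43, cost 2177≤3264, side-effect rate 5≤31 — #4 is at least as good on every objective with at least one strict improvement.

Yes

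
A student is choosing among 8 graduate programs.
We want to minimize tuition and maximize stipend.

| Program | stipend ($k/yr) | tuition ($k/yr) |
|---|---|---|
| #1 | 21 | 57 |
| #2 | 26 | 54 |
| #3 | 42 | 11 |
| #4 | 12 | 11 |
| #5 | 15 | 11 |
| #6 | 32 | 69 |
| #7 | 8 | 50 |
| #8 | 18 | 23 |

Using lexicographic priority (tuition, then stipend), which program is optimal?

First minimize tuition: best is 11, kept {#3, #4, #5}.
Then maximize stipend: best is 42, kept {#3}.

#3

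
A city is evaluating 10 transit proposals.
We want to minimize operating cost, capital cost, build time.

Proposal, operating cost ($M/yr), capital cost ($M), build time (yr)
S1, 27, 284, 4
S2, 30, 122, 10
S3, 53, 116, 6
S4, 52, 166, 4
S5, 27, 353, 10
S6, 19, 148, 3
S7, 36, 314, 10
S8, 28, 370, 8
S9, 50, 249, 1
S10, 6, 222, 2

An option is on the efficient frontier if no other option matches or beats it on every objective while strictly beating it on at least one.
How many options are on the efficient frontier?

5

S1: dominated by S6 (operating cost 19≤27, capital cost 148≤284, build time 3≤4).
S2: not dominated.
S3: not dominated (best capital cost).
S4: dominated by S6 (operating cost 19≤52, capital cost 148≤166, build time 3≤4).
S5: dominated by S1 (operating cost 27≤27, capital cost 284≤353, build time 4≤10).
S6: not dominated.
S7: dominated by S1 (operating cost 27≤36, capital cost 284≤314, build time 4≤10).
S8: dominated by S1 (operating cost 27≤28, capital cost 284≤370, build time 4≤8).
S9: not dominated (best build time).
S10: not dominated (best operating cost).
Pareto-optimal: S2, S3, S6, S9, S10 → 5.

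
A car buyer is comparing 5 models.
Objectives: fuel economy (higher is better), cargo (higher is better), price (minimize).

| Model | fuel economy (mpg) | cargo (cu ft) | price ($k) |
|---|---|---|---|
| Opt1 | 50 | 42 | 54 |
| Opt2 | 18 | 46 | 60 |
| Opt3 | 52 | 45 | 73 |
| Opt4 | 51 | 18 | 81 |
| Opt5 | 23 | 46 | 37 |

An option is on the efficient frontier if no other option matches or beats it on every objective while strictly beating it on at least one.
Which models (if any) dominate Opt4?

Opt3

Opt3: fuel economy 52≥51, cargo 45≥18, price 73≤81 — dominates Opt4.
Others (Opt1, Opt2, Opt5) are each worse than Opt4 on at least one objective.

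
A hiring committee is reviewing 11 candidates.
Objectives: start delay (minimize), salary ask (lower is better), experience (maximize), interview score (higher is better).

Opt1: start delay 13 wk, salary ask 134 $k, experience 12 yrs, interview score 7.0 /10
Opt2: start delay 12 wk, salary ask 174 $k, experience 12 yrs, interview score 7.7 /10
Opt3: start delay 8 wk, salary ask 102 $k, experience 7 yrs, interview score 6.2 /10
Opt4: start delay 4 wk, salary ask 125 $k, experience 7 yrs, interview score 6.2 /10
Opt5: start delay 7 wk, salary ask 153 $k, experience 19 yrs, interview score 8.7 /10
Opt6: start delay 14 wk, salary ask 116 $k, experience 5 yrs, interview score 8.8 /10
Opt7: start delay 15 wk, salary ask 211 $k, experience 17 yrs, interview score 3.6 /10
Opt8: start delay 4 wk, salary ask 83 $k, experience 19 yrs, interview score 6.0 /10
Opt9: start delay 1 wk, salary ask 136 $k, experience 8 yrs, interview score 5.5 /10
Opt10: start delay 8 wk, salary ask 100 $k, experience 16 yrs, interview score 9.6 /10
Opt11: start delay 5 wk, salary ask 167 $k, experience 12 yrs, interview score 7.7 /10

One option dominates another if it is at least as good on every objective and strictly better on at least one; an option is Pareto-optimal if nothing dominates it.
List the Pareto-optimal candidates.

Opt1: dominated by Opt10 (start delay 8≤13, salary ask 100≤134, experience 16≥12, interview score 9.6≥7.0).
Opt2: dominated by Opt5 (start delay 7≤12, salary ask 153≤174, experience 19≥12, interview score 8.7≥7.7).
Opt3: dominated by Opt10 (start delay 8≤8, salary ask 100≤102, experience 16≥7, interview score 9.6≥6.2).
Opt4: not dominated.
Opt5: not dominated.
Opt6: dominated by Opt10 (start delay 8≤14, salary ask 100≤116, experience 16≥5, interview score 9.6≥8.8).
Opt7: dominated by Opt5 (start delay 7≤15, salary ask 153≤211, experience 19≥17, interview score 8.7≥3.6).
Opt8: not dominated (best salary ask).
Opt9: not dominated (best start delay).
Opt10: not dominated (best interview score).
Opt11: not dominated.

Opt4, Opt5, Opt8, Opt9, Opt10, Opt11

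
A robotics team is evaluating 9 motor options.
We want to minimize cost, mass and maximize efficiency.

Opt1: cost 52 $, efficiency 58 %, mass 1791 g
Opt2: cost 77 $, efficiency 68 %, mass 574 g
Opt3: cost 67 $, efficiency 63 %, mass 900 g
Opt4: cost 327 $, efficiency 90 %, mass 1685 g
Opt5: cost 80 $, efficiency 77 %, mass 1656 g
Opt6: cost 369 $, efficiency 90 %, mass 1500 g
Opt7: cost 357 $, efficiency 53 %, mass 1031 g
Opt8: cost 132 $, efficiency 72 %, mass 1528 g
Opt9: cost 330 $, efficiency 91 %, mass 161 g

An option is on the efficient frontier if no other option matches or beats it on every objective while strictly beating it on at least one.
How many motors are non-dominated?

7

Opt1: not dominated (best cost).
Opt2: not dominated.
Opt3: not dominated.
Opt4: not dominated.
Opt5: not dominated.
Opt6: dominated by Opt9 (cost 330≤369, efficiency 91≥90, mass 161≤1500).
Opt7: dominated by Opt2 (cost 77≤357, efficiency 68≥53, mass 574≤1031).
Opt8: not dominated.
Opt9: not dominated (best efficiency).
Pareto-optimal: Opt1, Opt2, Opt3, Opt4, Opt5, Opt8, Opt9 → 7.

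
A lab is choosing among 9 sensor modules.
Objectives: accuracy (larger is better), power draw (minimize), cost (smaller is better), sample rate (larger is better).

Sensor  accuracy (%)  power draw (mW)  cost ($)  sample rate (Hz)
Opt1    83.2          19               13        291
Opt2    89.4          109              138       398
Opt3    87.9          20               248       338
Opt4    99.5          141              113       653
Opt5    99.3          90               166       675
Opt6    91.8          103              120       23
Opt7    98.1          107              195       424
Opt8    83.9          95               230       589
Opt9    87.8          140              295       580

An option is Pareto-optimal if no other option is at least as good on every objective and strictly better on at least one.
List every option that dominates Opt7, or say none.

Opt5: accuracy 99.3≥98.1, power draw 90≤107, cost 166≤195, sample rate 675≥424 — dominates Opt7.
Others (Opt1, Opt2, Opt3, Opt4, Opt6, Opt8, Opt9) are each worse than Opt7 on at least one objective.

Opt5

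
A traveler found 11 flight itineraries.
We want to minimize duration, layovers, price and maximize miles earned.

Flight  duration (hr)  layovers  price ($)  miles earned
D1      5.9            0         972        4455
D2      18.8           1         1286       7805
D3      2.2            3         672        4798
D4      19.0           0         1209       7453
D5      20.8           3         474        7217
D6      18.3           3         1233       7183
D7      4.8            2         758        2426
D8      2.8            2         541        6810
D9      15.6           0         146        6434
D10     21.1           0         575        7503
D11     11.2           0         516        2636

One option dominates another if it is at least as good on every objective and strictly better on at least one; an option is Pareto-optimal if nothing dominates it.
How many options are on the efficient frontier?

10

D1: not dominated.
D2: not dominated (best miles earned).
D3: not dominated (best duration).
D4: not dominated.
D5: not dominated.
D6: not dominated.
D7: dominated by D8 (duration 2.8≤4.8, layovers 2≤2, price 541≤758, miles earned 6810≥2426).
D8: not dominated.
D9: not dominated (best price).
D10: not dominated.
D11: not dominated.
Pareto-optimal: D1, D2, D3, D4, D5, D6, D8, D9, D10, D11 → 10.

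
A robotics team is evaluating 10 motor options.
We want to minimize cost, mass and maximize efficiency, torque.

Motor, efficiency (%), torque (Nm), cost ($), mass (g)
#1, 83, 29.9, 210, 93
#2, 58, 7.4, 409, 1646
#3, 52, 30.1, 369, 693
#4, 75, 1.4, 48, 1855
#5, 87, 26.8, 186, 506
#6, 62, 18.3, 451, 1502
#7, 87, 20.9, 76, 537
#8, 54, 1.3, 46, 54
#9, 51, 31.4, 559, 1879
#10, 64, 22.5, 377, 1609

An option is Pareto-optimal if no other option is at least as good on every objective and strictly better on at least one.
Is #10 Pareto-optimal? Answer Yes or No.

No

#1 vs #10: efficiency 83≥64, torque 29.9≥22.5, cost 210≤377, mass 93≤1609 — #1 is at least as good on every objective and strictly better on at least one, so #1 dominates #10.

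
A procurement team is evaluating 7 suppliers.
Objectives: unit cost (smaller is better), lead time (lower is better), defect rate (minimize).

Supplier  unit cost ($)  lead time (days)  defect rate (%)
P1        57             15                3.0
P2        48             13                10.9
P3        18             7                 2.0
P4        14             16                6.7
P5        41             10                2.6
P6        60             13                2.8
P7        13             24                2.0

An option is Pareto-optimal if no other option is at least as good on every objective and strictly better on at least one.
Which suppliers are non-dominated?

P1: dominated by P3 (unit cost 18≤57, lead time 7≤15, defect rate 2.0≤3.0).
P2: dominated by P3 (unit cost 18≤48, lead time 7≤13, defect rate 2.0≤10.9).
P3: not dominated (best lead time).
P4: not dominated.
P5: dominated by P3 (unit cost 18≤41, lead time 7≤10, defect rate 2.0≤2.6).
P6: dominated by P3 (unit cost 18≤60, lead time 7≤13, defect rate 2.0≤2.8).
P7: not dominated (best unit cost).

P3, P4, P7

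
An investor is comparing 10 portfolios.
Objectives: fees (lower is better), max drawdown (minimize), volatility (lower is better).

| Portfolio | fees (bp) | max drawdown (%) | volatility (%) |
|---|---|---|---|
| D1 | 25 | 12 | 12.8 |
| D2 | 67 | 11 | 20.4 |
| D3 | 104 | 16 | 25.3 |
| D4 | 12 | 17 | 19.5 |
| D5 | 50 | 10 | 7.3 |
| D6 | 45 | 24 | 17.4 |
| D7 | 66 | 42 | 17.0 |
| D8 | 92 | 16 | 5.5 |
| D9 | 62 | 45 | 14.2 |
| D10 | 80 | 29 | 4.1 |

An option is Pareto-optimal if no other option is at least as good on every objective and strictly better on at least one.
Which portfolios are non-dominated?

D1, D4, D5, D8, D10

D1: not dominated.
D2: dominated by D5 (fees 50≤67, max drawdown 10≤11, volatility 7.3≤20.4).
D3: dominated by D1 (fees 25≤104, max drawdown 12≤16, volatility 12.8≤25.3).
D4: not dominated (best fees).
D5: not dominated (best max drawdown).
D6: dominated by D1 (fees 25≤45, max drawdown 12≤24, volatility 12.8≤17.4).
D7: dominated by D1 (fees 25≤66, max drawdown 12≤42, volatility 12.8≤17.0).
D8: not dominated.
D9: dominated by D1 (fees 25≤62, max drawdown 12≤45, volatility 12.8≤14.2).
D10: not dominated (best volatility).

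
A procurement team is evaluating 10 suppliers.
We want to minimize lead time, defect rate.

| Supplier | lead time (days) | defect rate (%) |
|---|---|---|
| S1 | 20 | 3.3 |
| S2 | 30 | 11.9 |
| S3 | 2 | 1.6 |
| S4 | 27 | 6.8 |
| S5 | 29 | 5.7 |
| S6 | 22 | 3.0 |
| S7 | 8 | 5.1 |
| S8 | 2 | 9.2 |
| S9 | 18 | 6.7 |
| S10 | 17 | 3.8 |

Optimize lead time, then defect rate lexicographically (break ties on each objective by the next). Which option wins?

First minimize lead time: best is 2, kept {S3, S8}.
Then minimize defect rate: best is 1.6, kept {S3}.

S3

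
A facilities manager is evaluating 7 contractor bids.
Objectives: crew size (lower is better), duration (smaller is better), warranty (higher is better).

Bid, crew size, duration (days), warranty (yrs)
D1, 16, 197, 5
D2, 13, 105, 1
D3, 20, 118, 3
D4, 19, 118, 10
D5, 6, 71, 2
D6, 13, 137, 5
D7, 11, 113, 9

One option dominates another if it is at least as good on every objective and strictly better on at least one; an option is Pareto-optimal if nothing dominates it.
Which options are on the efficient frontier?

D4, D5, D7

D1: dominated by D6 (crew size 13≤16, duration 137≤197, warranty 5≥5).
D2: dominated by D5 (crew size 6≤13, duration 71≤105, warranty 2≥1).
D3: dominated by D4 (crew size 19≤20, duration 118≤118, warranty 10≥3).
D4: not dominated (best warranty).
D5: not dominated (best crew size).
D6: dominated by D7 (crew size 11≤13, duration 113≤137, warranty 9≥5).
D7: not dominated.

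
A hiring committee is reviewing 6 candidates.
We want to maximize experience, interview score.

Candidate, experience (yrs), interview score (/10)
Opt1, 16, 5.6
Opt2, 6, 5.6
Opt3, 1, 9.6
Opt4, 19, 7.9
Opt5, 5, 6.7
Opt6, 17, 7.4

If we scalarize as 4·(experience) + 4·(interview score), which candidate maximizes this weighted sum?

Opt1: 4·16 + 4·5.6 = 86.4
Opt2: 4·6 + 4·5.6 = 46.4
Opt3: 4·1 + 4·9.6 = 42.4
Opt4: 4·19 + 4·7.9 = 107.6
Opt5: 4·5 + 4·6.7 = 46.8
Opt6: 4·17 + 4·7.4 = 97.6
Highest: Opt4 at 107.6.

Opt4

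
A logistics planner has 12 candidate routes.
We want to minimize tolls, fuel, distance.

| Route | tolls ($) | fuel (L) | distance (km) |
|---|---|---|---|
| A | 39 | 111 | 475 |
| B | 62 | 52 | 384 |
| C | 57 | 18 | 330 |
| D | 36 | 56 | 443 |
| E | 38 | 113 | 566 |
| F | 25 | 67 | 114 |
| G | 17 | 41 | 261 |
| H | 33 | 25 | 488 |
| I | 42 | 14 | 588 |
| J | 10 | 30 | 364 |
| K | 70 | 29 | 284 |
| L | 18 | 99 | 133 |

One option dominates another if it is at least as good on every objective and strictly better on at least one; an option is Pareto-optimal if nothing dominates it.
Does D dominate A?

Yes

D vs A: tolls 36≤39, fuel 56≤111, distance 443≤475 — D is at least as good on every objective with at least one strict improvement.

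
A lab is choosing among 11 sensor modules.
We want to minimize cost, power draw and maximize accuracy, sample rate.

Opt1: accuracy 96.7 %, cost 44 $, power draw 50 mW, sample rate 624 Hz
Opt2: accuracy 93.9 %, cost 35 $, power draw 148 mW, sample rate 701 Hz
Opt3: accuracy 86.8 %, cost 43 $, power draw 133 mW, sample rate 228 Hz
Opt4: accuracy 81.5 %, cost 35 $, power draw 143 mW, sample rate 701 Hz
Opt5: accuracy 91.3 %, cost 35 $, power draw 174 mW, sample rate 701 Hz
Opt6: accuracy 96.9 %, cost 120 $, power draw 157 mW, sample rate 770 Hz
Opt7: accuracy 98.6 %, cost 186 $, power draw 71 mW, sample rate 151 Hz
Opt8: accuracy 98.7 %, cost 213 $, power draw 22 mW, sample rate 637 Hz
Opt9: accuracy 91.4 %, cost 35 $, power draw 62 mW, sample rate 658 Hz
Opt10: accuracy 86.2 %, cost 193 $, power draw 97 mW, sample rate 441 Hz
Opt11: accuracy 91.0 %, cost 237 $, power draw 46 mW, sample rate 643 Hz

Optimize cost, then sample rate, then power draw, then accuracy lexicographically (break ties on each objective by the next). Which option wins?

Opt4

First minimize cost: best is 35, kept {Opt2, Opt4, Opt5, Opt9}.
Then maximize sample rate: best is 701, kept {Opt2, Opt4, Opt5}.
Then minimize power draw: best is 143, kept {Opt4}.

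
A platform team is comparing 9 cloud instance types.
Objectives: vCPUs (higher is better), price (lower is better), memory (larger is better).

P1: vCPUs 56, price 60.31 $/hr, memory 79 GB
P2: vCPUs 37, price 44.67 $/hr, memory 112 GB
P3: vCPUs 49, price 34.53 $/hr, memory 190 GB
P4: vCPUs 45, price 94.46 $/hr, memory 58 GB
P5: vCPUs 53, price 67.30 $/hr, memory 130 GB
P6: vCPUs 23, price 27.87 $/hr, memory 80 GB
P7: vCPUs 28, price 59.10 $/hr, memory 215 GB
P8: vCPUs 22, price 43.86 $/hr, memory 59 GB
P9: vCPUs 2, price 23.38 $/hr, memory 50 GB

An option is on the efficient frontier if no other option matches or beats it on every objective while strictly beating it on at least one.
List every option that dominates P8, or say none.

P3: vCPUs 49≥22, price 34.53≤43.86, memory 190≥59 — dominates P8.
P6: vCPUs 23≥22, price 27.87≤43.86, memory 80≥59 — dominates P8.
Others (P1, P2, P4, P5, P7, P9) are each worse than P8 on at least one objective.

P3, P6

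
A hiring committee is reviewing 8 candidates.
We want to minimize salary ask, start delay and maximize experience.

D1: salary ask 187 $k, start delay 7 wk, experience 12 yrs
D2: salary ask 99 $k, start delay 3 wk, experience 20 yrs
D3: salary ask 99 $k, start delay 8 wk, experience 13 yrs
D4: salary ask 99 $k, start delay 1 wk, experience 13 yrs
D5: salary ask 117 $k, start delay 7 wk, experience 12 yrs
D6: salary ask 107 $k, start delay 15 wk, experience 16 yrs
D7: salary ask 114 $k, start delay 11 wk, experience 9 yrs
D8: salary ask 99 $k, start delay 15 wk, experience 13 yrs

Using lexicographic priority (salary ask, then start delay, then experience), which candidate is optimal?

D4

First minimize salary ask: best is 99, kept {D2, D3, D4, D8}.
Then minimize start delay: best is 1, kept {D4}.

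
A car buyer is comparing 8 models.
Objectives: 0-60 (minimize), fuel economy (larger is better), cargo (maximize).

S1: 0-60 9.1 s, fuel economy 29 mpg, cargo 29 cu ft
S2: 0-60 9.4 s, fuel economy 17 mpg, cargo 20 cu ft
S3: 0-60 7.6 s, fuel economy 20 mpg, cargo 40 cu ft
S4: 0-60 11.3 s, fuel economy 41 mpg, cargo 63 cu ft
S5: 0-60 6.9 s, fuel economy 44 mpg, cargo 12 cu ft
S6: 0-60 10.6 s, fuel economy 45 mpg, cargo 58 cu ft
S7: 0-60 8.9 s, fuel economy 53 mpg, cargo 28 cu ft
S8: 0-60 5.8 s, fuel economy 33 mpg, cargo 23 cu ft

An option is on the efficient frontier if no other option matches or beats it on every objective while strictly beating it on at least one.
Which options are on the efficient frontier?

S1, S3, S4, S5, S6, S7, S8

S1: not dominated.
S2: dominated by S1 (0-60 9.1≤9.4, fuel economy 29≥17, cargo 29≥20).
S3: not dominated.
S4: not dominated (best cargo).
S5: not dominated.
S6: not dominated.
S7: not dominated (best fuel economy).
S8: not dominated (best 0-60).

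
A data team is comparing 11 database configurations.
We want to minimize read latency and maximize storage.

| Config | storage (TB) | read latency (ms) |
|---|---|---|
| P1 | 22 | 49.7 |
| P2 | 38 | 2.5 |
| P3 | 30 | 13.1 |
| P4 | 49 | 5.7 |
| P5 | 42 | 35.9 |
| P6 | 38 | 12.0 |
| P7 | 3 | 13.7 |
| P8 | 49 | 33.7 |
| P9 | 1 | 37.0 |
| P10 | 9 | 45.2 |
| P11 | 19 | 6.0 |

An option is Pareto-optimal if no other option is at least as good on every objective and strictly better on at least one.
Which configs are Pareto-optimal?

P1: dominated by P2 (storage 38≥22, read latency 2.5≤49.7).
P2: not dominated (best read latency).
P3: dominated by P2 (storage 38≥30, read latency 2.5≤13.1).
P4: not dominated.
P5: dominated by P4 (storage 49≥42, read latency 5.7≤35.9).
P6: dominated by P2 (storage 38≥38, read latency 2.5≤12.0).
P7: dominated by P2 (storage 38≥3, read latency 2.5≤13.7).
P8: dominated by P4 (storage 49≥49, read latency 5.7≤33.7).
P9: dominated by P2 (storage 38≥1, read latency 2.5≤37.0).
P10: dominated by P2 (storage 38≥9, read latency 2.5≤45.2).
P11: dominated by P2 (storage 38≥19, read latency 2.5≤6.0).

P2, P4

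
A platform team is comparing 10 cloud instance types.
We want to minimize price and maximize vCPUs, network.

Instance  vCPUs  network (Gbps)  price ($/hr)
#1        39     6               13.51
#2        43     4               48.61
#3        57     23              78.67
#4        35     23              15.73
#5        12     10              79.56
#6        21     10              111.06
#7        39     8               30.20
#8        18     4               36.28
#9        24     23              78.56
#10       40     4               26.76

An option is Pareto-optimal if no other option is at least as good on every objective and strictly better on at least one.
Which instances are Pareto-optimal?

#1: not dominated (best price).
#2: not dominated.
#3: not dominated (best vCPUs).
#4: not dominated.
#5: dominated by #3 (vCPUs 57≥12, network 23≥10, price 78.67≤79.56).
#6: dominated by #3 (vCPUs 57≥21, network 23≥10, price 78.67≤111.06).
#7: not dominated.
#8: dominated by #1 (vCPUs 39≥18, network 6≥4, price 13.51≤36.28).
#9: dominated by #4 (vCPUs 35≥24, network 23≥23, price 15.73≤78.56).
#10: not dominated.

#1, #2, #3, #4, #7, #10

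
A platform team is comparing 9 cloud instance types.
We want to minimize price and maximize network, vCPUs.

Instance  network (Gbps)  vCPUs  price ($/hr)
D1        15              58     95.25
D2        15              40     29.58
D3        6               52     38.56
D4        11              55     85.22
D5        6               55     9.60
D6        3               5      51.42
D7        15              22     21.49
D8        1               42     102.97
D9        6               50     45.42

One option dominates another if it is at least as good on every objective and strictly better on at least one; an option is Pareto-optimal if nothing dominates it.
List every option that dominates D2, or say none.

D1: worse on price (95.25 vs 29.58).
D3: worse on network (6 vs 15).
D4: worse on network (11 vs 15).
D5: worse on network (6 vs 15).
D6: worse on network (3 vs 15).
D7: worse on vCPUs (22 vs 40).
D8: worse on network (1 vs 15).
D9: worse on network (6 vs 15).
No option dominates D2.

none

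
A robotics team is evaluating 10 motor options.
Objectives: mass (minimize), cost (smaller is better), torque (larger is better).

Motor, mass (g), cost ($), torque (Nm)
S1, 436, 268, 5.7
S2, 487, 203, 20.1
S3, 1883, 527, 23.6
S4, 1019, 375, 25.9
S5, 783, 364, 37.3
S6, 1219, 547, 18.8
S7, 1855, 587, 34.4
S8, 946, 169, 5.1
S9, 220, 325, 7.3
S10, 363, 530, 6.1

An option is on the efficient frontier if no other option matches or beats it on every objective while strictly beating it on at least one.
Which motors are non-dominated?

S1, S2, S5, S8, S9

S1: not dominated.
S2: not dominated.
S3: dominated by S4 (mass 1019≤1883, cost 375≤527, torque 25.9≥23.6).
S4: dominated by S5 (mass 783≤1019, cost 364≤375, torque 37.3≥25.9).
S5: not dominated (best torque).
S6: dominated by S2 (mass 487≤1219, cost 203≤547, torque 20.1≥18.8).
S7: dominated by S5 (mass 783≤1855, cost 364≤587, torque 37.3≥34.4).
S8: not dominated (best cost).
S9: not dominated (best mass).
S10: dominated by S9 (mass 220≤363, cost 325≤530, torque 7.3≥6.1).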